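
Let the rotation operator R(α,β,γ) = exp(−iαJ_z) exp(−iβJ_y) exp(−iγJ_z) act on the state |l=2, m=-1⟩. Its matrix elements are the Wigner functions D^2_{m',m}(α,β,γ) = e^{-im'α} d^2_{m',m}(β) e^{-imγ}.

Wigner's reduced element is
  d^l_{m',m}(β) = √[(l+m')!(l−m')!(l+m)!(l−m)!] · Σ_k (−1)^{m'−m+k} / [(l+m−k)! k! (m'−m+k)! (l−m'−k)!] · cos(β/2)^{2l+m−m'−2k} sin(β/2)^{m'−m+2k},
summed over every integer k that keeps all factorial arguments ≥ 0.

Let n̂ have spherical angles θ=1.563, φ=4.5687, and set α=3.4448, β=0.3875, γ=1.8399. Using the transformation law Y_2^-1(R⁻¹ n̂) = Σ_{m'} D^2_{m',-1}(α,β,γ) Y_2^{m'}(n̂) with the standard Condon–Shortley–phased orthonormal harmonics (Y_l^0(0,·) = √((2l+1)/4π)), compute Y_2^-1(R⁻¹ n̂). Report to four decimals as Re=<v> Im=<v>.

Re=0.1006 Im=0.0820

Need the full column D^2_{m',-1} for m'=−2..2 at α=3.4448, β=0.3875, γ=1.8399.
cos(β/2)=0.981289, sin(β/2)=0.192540
d^2_{-2,-1}: single k=1 term ⇒ +0.363866;  D = -0.279404+0.233092i
d^2_{-1,-1}: k∈[0..1] ⇒ +0.927231 -0.107092 = +0.820139;  D = +0.444168-0.689451i
d^2_{0,-1}: k∈[0..1] ⇒ -0.445644 +0.017157 = -0.428487;  D = +0.113921-0.413065i
d^2_{1,-1}: k∈[0..1] ⇒ +0.107092 -0.001374 = +0.105718;  D = -0.003605-0.105656i
d^2_{2,-1}: single k=0 term ⇒ -0.014008;  D = -0.004636-0.013219i
Y_2^{m'}(θ=1.563,φ=4.5687) and Σ D·Y over m':
  (-0.2794+0.2331i)·(-0.3704-0.1095i)  (+0.4442-0.6895i)·(-0.0009+0.0060i)  (+0.1139-0.4131i)·(-0.3153+0.0000i)  (-0.0036-0.1057i)·(+0.0009+0.0060i)  (-0.0046-0.0132i)·(-0.3704+0.1095i)
Y_2^-1(R⁻¹ n̂) = +0.100608+0.082021i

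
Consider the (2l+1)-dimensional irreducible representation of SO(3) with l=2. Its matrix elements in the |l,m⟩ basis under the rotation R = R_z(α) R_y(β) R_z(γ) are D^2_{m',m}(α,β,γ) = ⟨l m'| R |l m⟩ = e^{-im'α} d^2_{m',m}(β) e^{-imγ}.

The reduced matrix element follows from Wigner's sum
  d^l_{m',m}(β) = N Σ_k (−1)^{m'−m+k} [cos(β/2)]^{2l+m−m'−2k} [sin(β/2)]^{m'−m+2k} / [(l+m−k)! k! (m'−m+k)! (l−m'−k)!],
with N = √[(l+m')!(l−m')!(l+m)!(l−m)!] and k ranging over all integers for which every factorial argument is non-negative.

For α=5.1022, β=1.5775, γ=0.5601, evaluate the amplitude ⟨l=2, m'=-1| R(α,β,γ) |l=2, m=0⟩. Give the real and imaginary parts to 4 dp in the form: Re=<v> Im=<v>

Re=-0.0031 Im=0.0076

D^2_{-1,0}(5.1022,1.5775,0.5601) = e^{-i·-1·5.1022}·d^2_{-1,0}(1.5775)·e^{-i·0·0.5601}. Compute d first:
Half-angle: c=0.704733, s=0.709473. N=√(1·6·2·2)=4.898979
k: max(0,(0)−(-1))=1 … min(2+(0),2−(-1))=2
  k=1: (−1)^0·4.8990/(2)·0.7047^3·0.7095^1 = +0.608254
  k=2: (−1)^1·4.8990/(2)·0.7047^1·0.7095^3 = -0.616464
d^2_{-1,0}(1.5775) = +0.608254 -0.616464 = -0.008210
D = (+0.380014-0.924981i)·(-0.008210)·(+1.000000+0.000000i) = -0.003120+0.007594i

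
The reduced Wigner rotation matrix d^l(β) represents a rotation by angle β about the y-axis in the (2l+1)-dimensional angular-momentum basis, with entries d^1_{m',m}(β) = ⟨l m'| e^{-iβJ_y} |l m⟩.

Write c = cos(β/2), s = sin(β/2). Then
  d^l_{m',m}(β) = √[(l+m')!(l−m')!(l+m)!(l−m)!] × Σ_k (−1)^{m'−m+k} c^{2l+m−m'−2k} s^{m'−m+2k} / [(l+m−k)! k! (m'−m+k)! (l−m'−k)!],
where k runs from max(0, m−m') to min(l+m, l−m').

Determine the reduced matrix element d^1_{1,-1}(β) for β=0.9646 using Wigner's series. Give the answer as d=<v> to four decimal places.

d=0.2151

d^1_{1,-1}(β=0.9646) via Wigner's sum:
With c≡cos(β/2)=0.885930 and s≡sin(β/2)=0.463818, N=[2·1·1·2]^{1/2}=2.000000
Admissible k: 0..0 (factorial args all ≥0)
  k=0: (−1)^2·2.0000/(2)·0.8859^0·0.4638^2 = +0.215127
d^1_{1,-1}(0.9646) = +0.215127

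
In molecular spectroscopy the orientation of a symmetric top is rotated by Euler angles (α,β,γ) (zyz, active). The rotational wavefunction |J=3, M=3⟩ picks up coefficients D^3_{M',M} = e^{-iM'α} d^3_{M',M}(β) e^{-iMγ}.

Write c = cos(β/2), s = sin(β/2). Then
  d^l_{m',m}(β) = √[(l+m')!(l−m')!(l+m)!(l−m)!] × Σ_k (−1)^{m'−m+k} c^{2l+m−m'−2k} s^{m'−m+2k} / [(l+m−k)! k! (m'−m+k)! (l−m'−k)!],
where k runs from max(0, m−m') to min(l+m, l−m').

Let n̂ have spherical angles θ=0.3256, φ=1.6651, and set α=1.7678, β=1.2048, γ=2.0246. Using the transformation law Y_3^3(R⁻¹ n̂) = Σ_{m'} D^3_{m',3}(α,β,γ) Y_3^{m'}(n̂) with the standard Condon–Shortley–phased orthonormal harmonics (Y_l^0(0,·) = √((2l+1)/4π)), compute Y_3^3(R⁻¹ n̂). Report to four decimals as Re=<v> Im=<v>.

Need the full column D^3_{m',3} for m'=−3..3 at α=1.7678, β=1.2048, γ=2.0246.
cos(β/2)=0.823978, sin(β/2)=0.566622
d^3_{-3,3}: single k=6 term ⇒ +0.033095;  D = +0.023750-0.023048i
d^3_{-2,3}: single k=5 term ⇒ +0.117885;  D = -0.097068-0.066892i
d^3_{-1,3}: single k=4 term ⇒ +0.271050;  D = -0.107145+0.248974i
d^3_{0,3}: single k=3 term ⇒ +0.455136;  D = +0.445196+0.094604i
d^3_{1,3}: single k=2 term ⇒ +0.573185;  D = +0.007097-0.573141i
d^3_{2,3}: single k=1 term ⇒ +0.527166;  D = -0.518207+0.096774i
d^3_{3,3}: single k=0 term ⇒ +0.312964;  D = +0.116557+0.290449i
Y_3^{m'}(θ=0.3256,φ=1.6651) and Σ D·Y over m':
  (+0.0237-0.0230i)·(+0.0038+0.0131i)  (-0.0971-0.0669i)·(-0.0973+0.0186i)  (-0.1071+0.2490i)·(-0.0340-0.3590i)  (+0.4452+0.0946i)·(+0.5262+0.0000i)  (+0.0071-0.5731i)·(+0.0340-0.3590i)  (-0.5182+0.0968i)·(-0.0973-0.0186i)  (+0.1166+0.2904i)·(-0.0038+0.0131i)
Y_3^3(R⁻¹ n̂) = +0.180839+0.063347i

Re=0.1808 Im=0.0633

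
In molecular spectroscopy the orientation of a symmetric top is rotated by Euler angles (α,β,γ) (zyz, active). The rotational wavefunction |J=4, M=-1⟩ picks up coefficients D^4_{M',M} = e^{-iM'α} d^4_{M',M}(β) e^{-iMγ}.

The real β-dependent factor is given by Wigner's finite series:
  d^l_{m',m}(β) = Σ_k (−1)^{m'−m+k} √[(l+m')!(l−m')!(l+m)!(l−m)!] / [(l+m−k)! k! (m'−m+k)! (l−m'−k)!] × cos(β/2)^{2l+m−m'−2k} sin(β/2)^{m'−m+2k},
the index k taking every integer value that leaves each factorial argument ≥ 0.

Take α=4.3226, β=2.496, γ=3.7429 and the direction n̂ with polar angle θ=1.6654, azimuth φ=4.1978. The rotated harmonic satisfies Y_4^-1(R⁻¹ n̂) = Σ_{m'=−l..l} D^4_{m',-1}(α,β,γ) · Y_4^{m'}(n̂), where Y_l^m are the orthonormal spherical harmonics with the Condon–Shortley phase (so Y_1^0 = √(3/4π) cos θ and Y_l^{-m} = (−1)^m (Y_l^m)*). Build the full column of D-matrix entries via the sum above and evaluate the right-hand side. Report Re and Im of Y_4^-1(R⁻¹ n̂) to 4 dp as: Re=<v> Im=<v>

Need the full column D^4_{m',-1} for m'=−4..4 at α=4.3226, β=2.496, γ=3.7429.
cos(β/2)=0.317220, sin(β/2)=0.948352
d^4_{-4,-1}: single k=3 term ⇒ +0.020502;  D = -0.011795+0.016770i
d^4_{-3,-1}: k∈[2..3] ⇒ +0.007274 -0.108352 = -0.101078;  D = +0.054380+0.085204i
d^4_{-2,-1}: k∈[1..3] ⇒ +0.001301 -0.058119 +0.346293 = +0.289475;  D = +0.284887-0.051332i
d^4_{-1,-1}: k∈[0..3] ⇒ +0.000103 -0.013746 +0.245720 -0.732045 = -0.499969;  D = +0.104966-0.488827i
d^4_{0,-1}: k∈[0..3] ⇒ -0.001371 +0.073515 -0.657044 +0.978729 = +0.393828;  D = -0.324750-0.222797i
d^4_{1,-1}: k∈[0..3] ⇒ +0.009164 -0.245720 +1.098068 -0.654270 = +0.207243;  D = +0.173385-0.113522i
d^4_{2,-1}: k∈[0..2] ⇒ -0.038746 +0.519439 -0.928504 = -0.447810;  D = -0.084534-0.439759i
d^4_{3,-1}: k∈[0..1] ⇒ +0.108352 -0.581043 = -0.472691;  D = +0.463280+0.093853i
d^4_{4,-1}: single k=0 term ⇒ -0.183241;  D = -0.101897+0.152296i
Y_4^{m'}(θ=1.6654,φ=4.1978) and Σ D·Y over m':
  (-0.0118+0.0168i)·(-0.2036+0.3840i)  (+0.0544+0.0852i)·(-0.1166+0.0032i)  (+0.2849-0.0513i)·(+0.1602+0.2663i)  (+0.1050-0.4888i)·(-0.0643+0.1138i)  (-0.3247-0.2228i)·(+0.2893+0.0000i)  (+0.1734-0.1135i)·(+0.0643+0.1138i)  (-0.0845-0.4398i)·(+0.1602-0.2663i)  (+0.4633+0.0939i)·(+0.1166+0.0032i)  (-0.1019+0.1523i)·(-0.2036-0.3840i)
Y_4^-1(R⁻¹ n̂) = +0.029931+0.013859i

Re=0.0299 Im=0.0139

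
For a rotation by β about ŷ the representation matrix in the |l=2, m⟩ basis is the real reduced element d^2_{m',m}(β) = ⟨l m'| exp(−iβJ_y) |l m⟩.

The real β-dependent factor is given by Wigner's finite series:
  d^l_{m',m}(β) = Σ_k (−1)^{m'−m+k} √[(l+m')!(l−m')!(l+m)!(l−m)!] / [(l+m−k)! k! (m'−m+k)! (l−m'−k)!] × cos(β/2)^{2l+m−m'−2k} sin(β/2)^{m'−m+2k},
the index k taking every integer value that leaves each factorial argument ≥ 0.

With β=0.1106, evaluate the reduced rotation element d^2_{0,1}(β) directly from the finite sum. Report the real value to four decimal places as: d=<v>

d=0.1344

d^2_{0,1}(β=0.1106) via Wigner's sum:
Half-angle: c=0.998471, s=0.055272. N=√(2·2·6·1)=4.898979
The bounds max(0,m−m')=1 and min(l+m,l−m')=2 give 2 terms
  k=1: (−1)^0·4.8990/(2)·0.9985^3·0.0553^1 = +0.134768
  k=2: (−1)^1·4.8990/(2)·0.9985^1·0.0553^3 = -0.000413
d^2_{0,1}(0.1106) = +0.134768 -0.000413 = +0.134355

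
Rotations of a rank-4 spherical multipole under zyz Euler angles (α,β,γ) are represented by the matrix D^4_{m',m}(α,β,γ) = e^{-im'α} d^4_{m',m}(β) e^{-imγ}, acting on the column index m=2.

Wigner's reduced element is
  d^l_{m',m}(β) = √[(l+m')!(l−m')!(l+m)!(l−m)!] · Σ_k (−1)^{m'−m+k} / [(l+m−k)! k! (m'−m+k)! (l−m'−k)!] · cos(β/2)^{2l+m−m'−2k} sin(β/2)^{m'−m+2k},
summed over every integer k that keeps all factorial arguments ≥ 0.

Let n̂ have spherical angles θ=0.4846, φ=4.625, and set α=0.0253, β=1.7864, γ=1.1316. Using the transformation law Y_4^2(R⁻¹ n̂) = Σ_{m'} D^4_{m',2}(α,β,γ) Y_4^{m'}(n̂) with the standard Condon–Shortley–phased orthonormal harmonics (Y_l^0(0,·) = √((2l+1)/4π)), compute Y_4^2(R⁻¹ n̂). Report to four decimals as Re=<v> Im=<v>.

Need the full column D^4_{m',2} for m'=−4..4 at α=0.0253, β=1.7864, γ=1.1316.
cos(β/2)=0.626922, sin(β/2)=0.779082
d^4_{-4,2}: single k=6 term ⇒ +0.465056;  D = -0.259204-0.386122i
d^4_{-3,2}: k∈[5..6] ⇒ +0.793856 -0.408657 = +0.385199;  D = -0.222716-0.314285i
d^4_{-2,2}: k∈[4..6] ⇒ +0.853647 -1.054647 +0.135727 = -0.065274;  D = +0.039076+0.052285i
d^4_{-1,2}: k∈[3..5] ⇒ +0.647638 -1.500247 +0.463374 = -0.389235;  D = +0.240825+0.305789i
d^4_{0,2}: k∈[2..4] ⇒ +0.349598 -1.439716 +0.833772 = -0.256346;  D = +0.163649+0.197313i
d^4_{1,2}: k∈[1..3] ⇒ +0.125810 -0.971457 +1.000164 = +0.154517;  D = -0.101619-0.116400i
d^4_{2,2}: k∈[0..2] ⇒ +0.023862 -0.442211 +0.853647 = +0.435298;  D = -0.294481-0.320571i
d^4_{3,2}: k∈[0..1] ⇒ -0.110954 +0.514047 = +0.403093;  D = -0.280116-0.289860i
d^4_{4,2}: single k=0 term ⇒ +0.194997;  D = -0.139010-0.136747i
Y_4^{m'}(θ=0.4846,φ=4.625) and Σ D·Y over m':
  (-0.2592-0.3861i)·(+0.0196+0.0071i)  (-0.2227-0.3143i)·(+0.0290-0.1081i)  (+0.0391+0.0523i)·(-0.3203-0.0566i)  (+0.2408+0.3058i)·(-0.0422+0.4820i)  (+0.1636+0.1973i)·(+0.1024+0.0000i)  (-0.1016-0.1164i)·(+0.0422+0.4820i)  (-0.2945-0.3206i)·(-0.3203+0.0566i)  (-0.2801-0.2899i)·(-0.0290-0.1081i)  (-0.1390-0.1367i)·(+0.0196-0.0071i)
Y_4^2(R⁻¹ n̂) = -0.055765+0.179112i

Re=-0.0558 Im=0.1791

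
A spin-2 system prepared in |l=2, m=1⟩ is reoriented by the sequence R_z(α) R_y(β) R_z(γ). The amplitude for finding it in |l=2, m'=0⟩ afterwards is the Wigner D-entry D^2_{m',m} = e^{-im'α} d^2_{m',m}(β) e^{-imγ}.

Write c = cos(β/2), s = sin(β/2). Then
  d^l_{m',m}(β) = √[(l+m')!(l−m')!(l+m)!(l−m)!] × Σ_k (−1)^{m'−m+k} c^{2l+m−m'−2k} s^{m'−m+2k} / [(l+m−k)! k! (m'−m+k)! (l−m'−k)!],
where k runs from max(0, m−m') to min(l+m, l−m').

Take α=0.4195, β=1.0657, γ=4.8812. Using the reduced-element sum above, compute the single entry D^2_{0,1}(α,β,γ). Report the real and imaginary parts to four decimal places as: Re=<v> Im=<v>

D^2_{0,1}(0.4195,1.0657,4.8812) = e^{-i·0·0.4195}·d^2_{0,1}(1.0657)·e^{-i·1·4.8812}. Compute d first:
With c≡cos(β/2)=0.861363 and s≡sin(β/2)=0.507990, N=[2·2·6·1]^{1/2}=4.898979
k: max(0,(1)−(0))=1 … min(2+(1),2−(0))=2
  k=1: (−1)^0·4.8990/(2)·0.8614^3·0.5080^1 = +0.795224
  k=2: (−1)^1·4.8990/(2)·0.8614^1·0.5080^3 = -0.276585
d^2_{0,1}(1.0657) = +0.795224 -0.276585 = +0.518639
Phases: e^{-i·(0)·0.4195}=+1.000000+0.000000i, e^{-i·(1)·4.8812}=+0.168010+0.985785i ⇒ D=+0.087137+0.511267i

Re=0.0871 Im=0.5113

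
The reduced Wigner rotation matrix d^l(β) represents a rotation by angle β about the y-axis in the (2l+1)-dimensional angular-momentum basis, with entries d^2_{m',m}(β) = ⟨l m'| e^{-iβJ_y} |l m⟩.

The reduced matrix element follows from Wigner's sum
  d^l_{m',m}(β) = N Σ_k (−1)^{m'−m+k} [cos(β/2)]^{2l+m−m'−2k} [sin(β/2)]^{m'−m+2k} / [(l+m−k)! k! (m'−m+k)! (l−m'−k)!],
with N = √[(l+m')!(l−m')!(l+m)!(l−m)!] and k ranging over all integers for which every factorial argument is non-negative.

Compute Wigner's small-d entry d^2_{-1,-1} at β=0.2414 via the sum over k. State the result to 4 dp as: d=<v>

d=0.9284

d^2_{-1,-1}(β=0.2414) via Wigner's sum:
Half-angle: c=0.992725, s=0.120407. N=√(1·6·1·6)=6.000000
k∈{0,1} keeps every argument non-negative
  k=0: (−1)^0·6.0000/(6)·0.9927^4·0.1204^0 = +0.971214
  k=1: (−1)^1·6.0000/(2)·0.9927^2·0.1204^2 = -0.042863
d^2_{-1,-1}(0.2414) = +0.971214 -0.042863 = +0.928351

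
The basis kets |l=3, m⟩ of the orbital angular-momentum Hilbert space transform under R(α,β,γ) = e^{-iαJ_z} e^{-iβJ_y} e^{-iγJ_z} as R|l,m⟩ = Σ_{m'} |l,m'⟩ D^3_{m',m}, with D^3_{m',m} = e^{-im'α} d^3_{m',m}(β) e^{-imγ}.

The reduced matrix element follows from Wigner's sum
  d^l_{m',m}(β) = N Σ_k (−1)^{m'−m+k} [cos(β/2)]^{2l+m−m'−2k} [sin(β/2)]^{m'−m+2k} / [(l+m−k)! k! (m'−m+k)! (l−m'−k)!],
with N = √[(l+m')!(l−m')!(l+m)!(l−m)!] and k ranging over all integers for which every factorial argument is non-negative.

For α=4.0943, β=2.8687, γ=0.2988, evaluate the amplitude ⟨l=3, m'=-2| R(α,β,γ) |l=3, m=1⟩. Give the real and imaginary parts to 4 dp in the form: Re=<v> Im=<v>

Re=0.0141 Im=-0.3948

First d^3_{-2,1}(β=2.8687), then the phase factors e^{-i(-2)α} and e^{-i(1)γ}:
With c≡cos(β/2)=0.136023 and s≡sin(β/2)=0.990706, N=[1·120·24·2]^{1/2}=75.894664
Admissible k: 3..4 (factorial args all ≥0)
  k=3: (−1)^0·75.8947/(12)·0.1360^3·0.9907^3 = +0.015478
  k=4: (−1)^1·75.8947/(24)·0.1360^1·0.9907^5 = -0.410522
d^3_{-2,1}(2.8687) = +0.015478 -0.410522 = -0.395045
Phases: e^{-i·(-2)·4.0943}=-0.328409+0.944536i, e^{-i·(1)·0.2988}=+0.955690-0.294374i ⇒ D=+0.014147-0.394791i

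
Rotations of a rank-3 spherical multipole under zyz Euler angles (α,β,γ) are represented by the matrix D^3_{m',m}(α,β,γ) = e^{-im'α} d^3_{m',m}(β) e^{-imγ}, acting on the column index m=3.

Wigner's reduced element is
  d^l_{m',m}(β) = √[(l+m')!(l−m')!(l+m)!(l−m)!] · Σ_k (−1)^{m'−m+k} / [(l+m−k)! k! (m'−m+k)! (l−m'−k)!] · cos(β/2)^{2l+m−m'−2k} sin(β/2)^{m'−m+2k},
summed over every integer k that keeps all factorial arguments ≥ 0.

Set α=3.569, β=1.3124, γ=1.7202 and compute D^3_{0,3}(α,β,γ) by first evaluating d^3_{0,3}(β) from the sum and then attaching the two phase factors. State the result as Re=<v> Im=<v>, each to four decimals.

Re=0.2189 Im=0.4553

Split into d^3_{0,3}(β=1.3124) × two z-phases.
Half-angle: c=0.792316, s=0.610110. N=√(6·6·720·1)=160.996894
k∈{3} keeps every argument non-negative
  k=3: (−1)^0·160.9969/(36)·0.7923^3·0.6101^3 = +0.505169
d^3_{0,3}(1.3124) = +0.505169
D = (+1.000000+0.000000i)·(+0.505169)·(+0.433354+0.901224i) = +0.218917+0.455270i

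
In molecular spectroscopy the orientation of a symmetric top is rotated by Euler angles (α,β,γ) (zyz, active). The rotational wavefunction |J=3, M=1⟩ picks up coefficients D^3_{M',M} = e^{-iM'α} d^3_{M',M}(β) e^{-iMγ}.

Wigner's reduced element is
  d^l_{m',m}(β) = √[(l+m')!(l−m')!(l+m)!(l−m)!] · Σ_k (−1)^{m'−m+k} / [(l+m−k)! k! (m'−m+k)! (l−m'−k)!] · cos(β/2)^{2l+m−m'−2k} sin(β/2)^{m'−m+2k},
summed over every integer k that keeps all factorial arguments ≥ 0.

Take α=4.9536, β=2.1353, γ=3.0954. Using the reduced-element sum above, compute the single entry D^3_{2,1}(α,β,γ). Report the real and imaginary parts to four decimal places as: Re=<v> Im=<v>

D^3_{2,1}(4.9536,2.1353,3.0954) = e^{-i·2·4.9536}·d^3_{2,1}(2.1353)·e^{-i·1·3.0954}. Compute d first:
With c≡cos(β/2)=0.482184 and s≡sin(β/2)=0.876070, N=[120·1·24·2]^{1/2}=75.894664
Admissible k: 0..1 (factorial args all ≥0)
  k=0: (−1)^1·75.8947/(24)·0.4822^5·0.8761^1 = -0.072211
  k=1: (−1)^2·75.8947/(12)·0.4822^3·0.8761^3 = +0.476744
d^3_{2,1}(2.1353) = -0.072211 +0.476744 = +0.404533
D = (-0.885874+0.463926i)·(+0.404533)·(-0.998933-0.046176i) = +0.366649-0.170925i

Re=0.3666 Im=-0.1709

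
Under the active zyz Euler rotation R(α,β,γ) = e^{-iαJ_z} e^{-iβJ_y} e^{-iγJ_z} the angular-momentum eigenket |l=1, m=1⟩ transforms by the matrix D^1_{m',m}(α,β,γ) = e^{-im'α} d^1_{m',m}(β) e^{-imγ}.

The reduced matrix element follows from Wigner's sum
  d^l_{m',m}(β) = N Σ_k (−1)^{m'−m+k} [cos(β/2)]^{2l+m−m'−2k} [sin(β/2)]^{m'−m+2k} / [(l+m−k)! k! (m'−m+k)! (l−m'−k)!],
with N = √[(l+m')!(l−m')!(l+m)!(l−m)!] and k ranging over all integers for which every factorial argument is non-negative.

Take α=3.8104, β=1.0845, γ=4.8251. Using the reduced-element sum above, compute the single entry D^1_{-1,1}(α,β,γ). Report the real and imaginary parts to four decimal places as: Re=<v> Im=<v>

D^1_{-1,1}(3.8104,1.0845,4.8251) = e^{-i·-1·3.8104}·d^1_{-1,1}(1.0845)·e^{-i·1·4.8251}. Compute d first:
With c≡cos(β/2)=0.856550 and s≡sin(β/2)=0.516065, N=[1·2·2·1]^{1/2}=2.000000
k∈{2} keeps every argument non-negative
  k=2: (−1)^0·2.0000/(2)·0.8565^0·0.5161^2 = +0.266323
d^1_{-1,1}(1.0845) = +0.266323
Phases: e^{-i·(-1)·3.8104}=-0.784562-0.620051i, e^{-i·(1)·4.8251}=+0.112473+0.993655i ⇒ D=+0.140585-0.226194i

Re=0.1406 Im=-0.2262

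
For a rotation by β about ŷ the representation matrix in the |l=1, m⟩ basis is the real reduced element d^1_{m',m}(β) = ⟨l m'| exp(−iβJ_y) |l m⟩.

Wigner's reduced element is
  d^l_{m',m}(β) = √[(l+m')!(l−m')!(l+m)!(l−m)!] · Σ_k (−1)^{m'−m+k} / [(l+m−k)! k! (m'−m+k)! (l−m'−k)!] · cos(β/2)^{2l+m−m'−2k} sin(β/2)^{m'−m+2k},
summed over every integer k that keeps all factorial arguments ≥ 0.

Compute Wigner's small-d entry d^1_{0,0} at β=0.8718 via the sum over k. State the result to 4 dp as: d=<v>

d=0.6434

d^1_{0,0}(β=0.8718) via Wigner's sum:
c=cos(0.8718/2)=0.906490, s=sin(0.8718/2)=0.422226; N=√[1·1·1·1]=1.000000
k: max(0,(0)−(0))=0 … min(1+(0),1−(0))=1
  k=0: (−1)^0·1.0000/(1)·0.9065^2·0.4222^0 = +0.821725
  k=1: (−1)^1·1.0000/(1)·0.9065^0·0.4222^2 = -0.178275
d^1_{0,0}(0.8718) = +0.821725 -0.178275 = +0.643450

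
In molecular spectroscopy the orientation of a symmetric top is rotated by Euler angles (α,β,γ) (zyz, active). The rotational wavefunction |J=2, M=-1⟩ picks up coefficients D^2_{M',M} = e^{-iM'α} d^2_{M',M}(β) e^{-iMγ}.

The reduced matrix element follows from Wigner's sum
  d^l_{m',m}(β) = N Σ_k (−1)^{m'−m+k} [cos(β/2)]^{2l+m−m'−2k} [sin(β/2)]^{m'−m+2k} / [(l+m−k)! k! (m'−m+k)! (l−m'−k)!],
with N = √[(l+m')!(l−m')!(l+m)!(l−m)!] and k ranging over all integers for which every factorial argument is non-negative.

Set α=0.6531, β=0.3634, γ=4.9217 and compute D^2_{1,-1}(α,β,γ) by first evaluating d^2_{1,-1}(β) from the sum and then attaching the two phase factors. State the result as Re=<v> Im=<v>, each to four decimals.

First d^2_{1,-1}(β=0.3634), then the phase factors e^{-i(1)α} and e^{-i(-1)γ}:
c=cos(0.3634/2)=0.983538, s=sin(0.3634/2)=0.180702; N=√[6·1·1·6]=6.000000
Admissible k: 0..1 (factorial args all ≥0)
  k=0: (−1)^2·6.0000/(2)·0.9835^2·0.1807^2 = +0.094761
  k=1: (−1)^3·6.0000/(6)·0.9835^0·0.1807^4 = -0.001066
d^2_{1,-1}(0.3634) = +0.094761 -0.001066 = +0.093695
Attach z-rotation phases: D = e^{-i(1)(0.6531)}·(+0.093695)·e^{-i(-1)(4.9217)} = -0.040229-0.084618i

Re=-0.0402 Im=-0.0846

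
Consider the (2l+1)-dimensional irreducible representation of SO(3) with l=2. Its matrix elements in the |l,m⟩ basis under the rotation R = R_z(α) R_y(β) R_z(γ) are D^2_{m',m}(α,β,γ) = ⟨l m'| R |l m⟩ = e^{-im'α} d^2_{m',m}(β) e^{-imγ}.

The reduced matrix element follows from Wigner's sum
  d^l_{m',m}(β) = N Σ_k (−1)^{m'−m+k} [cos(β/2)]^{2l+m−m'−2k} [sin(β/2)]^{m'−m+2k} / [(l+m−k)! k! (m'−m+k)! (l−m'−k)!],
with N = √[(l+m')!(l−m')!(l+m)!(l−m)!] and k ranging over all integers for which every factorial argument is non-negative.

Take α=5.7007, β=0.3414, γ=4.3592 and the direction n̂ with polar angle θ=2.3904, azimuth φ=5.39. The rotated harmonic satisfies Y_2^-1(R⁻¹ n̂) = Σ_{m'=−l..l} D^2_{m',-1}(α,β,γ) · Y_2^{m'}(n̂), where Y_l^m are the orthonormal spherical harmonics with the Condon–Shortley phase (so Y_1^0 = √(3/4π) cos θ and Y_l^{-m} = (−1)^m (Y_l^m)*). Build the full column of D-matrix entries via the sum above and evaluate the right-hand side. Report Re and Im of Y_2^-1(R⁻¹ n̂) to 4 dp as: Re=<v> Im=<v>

Need the full column D^2_{m',-1} for m'=−2..2 at α=5.7007, β=0.3414, γ=4.3592.
cos(β/2)=0.985466, sin(β/2)=0.169872
d^2_{-2,-1}: single k=1 term ⇒ +0.325145;  D = -0.324695-0.017107i
d^2_{-1,-1}: k∈[0..1] ⇒ +0.943120 -0.084072 = +0.859048;  D = -0.691533-0.509652i
d^2_{0,-1}: k∈[0..1] ⇒ -0.398220 +0.011833 = -0.386387;  D = +0.133648+0.362537i
d^2_{1,-1}: k∈[0..1] ⇒ +0.084072 -0.000833 = +0.083239;  D = +0.018920-0.081060i
d^2_{2,-1}: single k=0 term ⇒ -0.009661;  D = -0.007009+0.006649i
Y_2^{m'}(θ=2.3904,φ=5.39) and Σ D·Y over m':
  (-0.3247-0.0171i)·(-0.0385+0.1758i)  (-0.6915-0.5097i)·(-0.2416-0.3002i)  (+0.1336+0.3625i)·(+0.1900+0.0000i)  (+0.0189-0.0811i)·(+0.2416-0.3002i)  (-0.0070+0.0066i)·(-0.0385-0.1758i)
Y_2^-1(R⁻¹ n̂) = +0.036636+0.318946i

Re=0.0366 Im=0.3189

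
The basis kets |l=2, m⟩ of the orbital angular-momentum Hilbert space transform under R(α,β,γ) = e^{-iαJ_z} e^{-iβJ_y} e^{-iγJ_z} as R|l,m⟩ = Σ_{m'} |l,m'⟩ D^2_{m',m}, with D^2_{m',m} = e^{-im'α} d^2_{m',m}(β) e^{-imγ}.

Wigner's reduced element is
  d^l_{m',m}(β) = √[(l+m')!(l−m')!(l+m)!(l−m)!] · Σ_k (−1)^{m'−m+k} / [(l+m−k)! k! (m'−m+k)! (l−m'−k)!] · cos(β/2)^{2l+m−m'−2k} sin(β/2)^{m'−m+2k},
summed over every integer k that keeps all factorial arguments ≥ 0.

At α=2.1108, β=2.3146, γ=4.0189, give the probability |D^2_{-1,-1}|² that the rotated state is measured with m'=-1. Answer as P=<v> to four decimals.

P=0.1445

First d^2_{-1,-1}(β=2.3146), then the phase factors e^{-i(-1)α} and e^{-i(-1)γ}:
c=cos(2.3146/2)=0.401813, s=sin(2.3146/2)=0.915722; N=√[1·6·1·6]=6.000000
The bounds max(0,m−m')=0 and min(l+m,l−m')=1 give 2 terms
  k=0: (−1)^0·6.0000/(6)·0.4018^4·0.9157^0 = +0.026067
  k=1: (−1)^1·6.0000/(2)·0.4018^2·0.9157^2 = -0.406160
d^2_{-1,-1}(2.3146) = +0.026067 -0.406160 = -0.380092
|D^2_{-1,-1}|² = |d^2_{-1,-1}(β)|² = (-0.380092)² = 0.144470 (the z-rotation phases have unit modulus)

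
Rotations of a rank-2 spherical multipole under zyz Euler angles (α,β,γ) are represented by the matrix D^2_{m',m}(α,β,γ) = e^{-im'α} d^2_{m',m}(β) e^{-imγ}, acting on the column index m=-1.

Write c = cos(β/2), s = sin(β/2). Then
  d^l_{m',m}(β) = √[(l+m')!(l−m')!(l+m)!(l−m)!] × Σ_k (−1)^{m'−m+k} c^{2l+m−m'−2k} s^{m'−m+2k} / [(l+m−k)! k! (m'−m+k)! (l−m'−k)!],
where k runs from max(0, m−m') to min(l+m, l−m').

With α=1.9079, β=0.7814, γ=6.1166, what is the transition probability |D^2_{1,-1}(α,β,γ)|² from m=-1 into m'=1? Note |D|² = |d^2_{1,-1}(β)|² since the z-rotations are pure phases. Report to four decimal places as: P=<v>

D^2_{1,-1}(1.9079,0.7814,6.1166) = e^{-i·1·1.9079}·d^2_{1,-1}(0.7814)·e^{-i·-1·6.1166}. Compute d first:
With c≡cos(β/2)=0.924643 and s≡sin(β/2)=0.380836, N=[6·1·1·6]^{1/2}=6.000000
Admissible k: 0..1 (factorial args all ≥0)
  k=0: (−1)^2·6.0000/(2)·0.9246^2·0.3808^2 = +0.372001
  k=1: (−1)^3·6.0000/(6)·0.9246^0·0.3808^4 = -0.021035
d^2_{1,-1}(0.7814) = +0.372001 -0.021035 = +0.350966
|D^2_{1,-1}|² = |d^2_{1,-1}(β)|² = (+0.350966)² = 0.123177 (the z-rotation phases have unit modulus)

P=0.1232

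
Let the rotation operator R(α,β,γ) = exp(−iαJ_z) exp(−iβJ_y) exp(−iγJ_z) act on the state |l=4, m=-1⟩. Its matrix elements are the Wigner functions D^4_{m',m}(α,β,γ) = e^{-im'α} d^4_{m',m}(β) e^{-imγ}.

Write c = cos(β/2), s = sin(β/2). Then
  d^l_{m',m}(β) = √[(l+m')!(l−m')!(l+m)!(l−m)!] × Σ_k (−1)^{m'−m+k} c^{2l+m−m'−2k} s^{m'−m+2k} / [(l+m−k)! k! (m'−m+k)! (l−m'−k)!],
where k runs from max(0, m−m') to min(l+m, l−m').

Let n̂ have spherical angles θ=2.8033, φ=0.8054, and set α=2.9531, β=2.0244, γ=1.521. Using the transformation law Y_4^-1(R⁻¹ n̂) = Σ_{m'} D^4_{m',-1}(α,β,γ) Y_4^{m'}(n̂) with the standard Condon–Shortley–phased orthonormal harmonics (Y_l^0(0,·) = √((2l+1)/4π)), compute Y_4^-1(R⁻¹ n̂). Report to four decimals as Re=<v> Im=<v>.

Re=0.0703 Im=-0.2854

Need the full column D^4_{m',-1} for m'=−4..4 at α=2.9531, β=2.0244, γ=1.521.
cos(β/2)=0.529996, sin(β/2)=0.848000
d^4_{-4,-1}: single k=3 term ⇒ +0.190830;  D = +0.137393+0.132436i
d^4_{-3,-1}: k∈[2..3] ⇒ +0.126503 -0.539752 = -0.413249;  D = +0.238520+0.337465i
d^4_{-2,-1}: k∈[1..3] ⇒ +0.042261 -0.540951 +0.923236 = +0.424546;  D = +0.175738+0.386465i
d^4_{-1,-1}: k∈[0..3] ⇒ +0.006226 -0.239067 +1.224041 -1.044529 = -0.053330;  D = +0.012588+0.051823i
d^4_{0,-1}: k∈[0..3] ⇒ -0.044547 +0.684255 -1.751717 +0.747409 = -0.364600;  D = -0.018148-0.364148i
d^4_{1,-1}: k∈[0..3] ⇒ +0.159378 -1.224041 +1.566794 -0.267403 = +0.234728;  D = +0.032452-0.232474i
d^4_{2,-1}: k∈[0..2] ⇒ -0.360634 +1.384854 -0.709055 = +0.315165;  D = -0.101289+0.298445i
d^4_{3,-1}: k∈[0..1] ⇒ +0.539752 -0.829069 = -0.289318;  D = -0.142671+0.251694i
d^4_{4,-1}: single k=0 term ⇒ -0.488531;  D = +0.316277-0.372332i
Y_4^{m'}(θ=2.8033,φ=0.8054) and Σ D·Y over m':
  (+0.1374+0.1324i)·(-0.0054+0.0004i)  (+0.2385+0.3375i)·(+0.0323+0.0286i)  (+0.1757+0.3865i)·(-0.0077-0.1925i)  (+0.0126+0.0518i)·(-0.3313+0.3449i)  (-0.0181-0.3641i)·(+0.4251+0.0000i)  (+0.0325-0.2325i)·(+0.3313+0.3449i)  (-0.1013+0.2984i)·(-0.0077+0.1925i)  (-0.1427+0.2517i)·(-0.0323+0.0286i)  (+0.3163-0.3723i)·(-0.0054-0.0004i)
Y_4^-1(R⁻¹ n̂) = +0.070333-0.285366i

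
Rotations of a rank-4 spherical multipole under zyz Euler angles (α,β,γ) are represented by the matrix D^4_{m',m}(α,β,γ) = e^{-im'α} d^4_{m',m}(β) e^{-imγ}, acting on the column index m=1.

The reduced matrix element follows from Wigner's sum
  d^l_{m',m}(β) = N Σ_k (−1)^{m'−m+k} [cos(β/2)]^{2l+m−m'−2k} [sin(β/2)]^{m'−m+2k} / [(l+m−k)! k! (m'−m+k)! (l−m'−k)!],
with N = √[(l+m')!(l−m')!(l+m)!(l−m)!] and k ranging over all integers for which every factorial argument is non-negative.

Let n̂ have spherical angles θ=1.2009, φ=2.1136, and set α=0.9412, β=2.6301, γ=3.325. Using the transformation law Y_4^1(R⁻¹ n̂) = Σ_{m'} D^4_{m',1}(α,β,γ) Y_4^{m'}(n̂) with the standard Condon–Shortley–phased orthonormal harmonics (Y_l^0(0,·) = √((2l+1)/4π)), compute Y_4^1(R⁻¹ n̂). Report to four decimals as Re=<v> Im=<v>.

Need the full column D^4_{m',1} for m'=−4..4 at α=0.9412, β=2.6301, γ=3.325.
cos(β/2)=0.252968, sin(β/2)=0.967475
d^4_{-4,1}: single k=5 term ⇒ +0.102680;  D = +0.092909+0.043717i
d^4_{-3,1}: k∈[4..5] ⇒ +0.047461 -0.416522 = -0.369061;  D = -0.323633+0.177390i
d^4_{-2,1}: k∈[3..5] ⇒ +0.013267 -0.291071 +0.851488 = +0.573684;  D = +0.073343-0.568976i
d^4_{-1,1}: k∈[2..5] ⇒ +0.002453 -0.107631 +0.787152 -0.767569 = -0.085595;  D = +0.062172+0.058831i
d^4_{0,1}: k∈[1..4] ⇒ +0.000287 -0.025172 +0.368179 -0.897547 = -0.554253;  D = +0.544957-0.101085i
d^4_{1,1}: k∈[0..3] ⇒ +0.000017 -0.003679 +0.107631 -0.524768 = -0.420799;  D = +0.181588-0.379602i
d^4_{2,1}: k∈[0..2] ⇒ -0.000272 +0.019900 -0.194047 = -0.174420;  D = -0.082857-0.153483i
d^4_{3,1}: k∈[0..1] ⇒ +0.001947 -0.047461 = -0.045514;  D = -0.045103-0.006107i
d^4_{4,1}: single k=0 term ⇒ -0.007020;  D = -0.004857+0.005068i
Y_4^{m'}(θ=1.2009,φ=2.1136) and Σ D·Y over m':
  (+0.0929+0.0437i)·(-0.1889-0.2759i)  (-0.3236+0.1774i)·(+0.3661-0.0211i)  (+0.0733-0.5690i)·(+0.0115-0.0219i)  (+0.0622+0.0588i)·(+0.1717+0.2847i)  (+0.5450-0.1011i)·(-0.0342+0.0000i)  (+0.1816-0.3796i)·(-0.1717+0.2847i)  (-0.0829-0.1535i)·(+0.0115+0.0219i)  (-0.0451-0.0061i)·(-0.3661-0.0211i)  (-0.0049+0.0051i)·(-0.1889+0.2759i)
Y_4^1(R⁻¹ n̂) = -0.061353+0.175174i

Re=-0.0614 Im=0.1752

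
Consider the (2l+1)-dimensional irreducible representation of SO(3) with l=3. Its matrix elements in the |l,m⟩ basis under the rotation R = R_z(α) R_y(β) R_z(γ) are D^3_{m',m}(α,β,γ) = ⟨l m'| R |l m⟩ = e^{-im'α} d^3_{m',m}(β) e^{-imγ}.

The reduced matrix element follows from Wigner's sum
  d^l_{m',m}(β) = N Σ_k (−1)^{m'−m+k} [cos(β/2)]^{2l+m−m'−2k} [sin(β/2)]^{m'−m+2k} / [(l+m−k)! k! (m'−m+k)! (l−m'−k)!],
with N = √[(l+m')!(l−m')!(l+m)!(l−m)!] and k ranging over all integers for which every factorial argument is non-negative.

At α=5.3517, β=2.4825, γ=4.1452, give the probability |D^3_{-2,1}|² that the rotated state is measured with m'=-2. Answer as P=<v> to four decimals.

P=0.3535

D^3_{-2,1}(5.3517,2.4825,4.1452) = e^{-i·-2·5.3517}·d^3_{-2,1}(2.4825)·e^{-i·1·4.1452}. Compute d first:
With c≡cos(β/2)=0.323614 and s≡sin(β/2)=0.946189, N=[1·120·24·2]^{1/2}=75.894664
k: max(0,(1)−(-2))=3 … min(3+(1),3−(-2))=4
  k=3: (−1)^0·75.8947/(12)·0.3236^3·0.9462^3 = +0.181570
  k=4: (−1)^1·75.8947/(24)·0.3236^1·0.9462^5 = -0.776099
d^3_{-2,1}(2.4825) = +0.181570 -0.776099 = -0.594529
|D^3_{-2,1}|² = |d^3_{-2,1}(β)|² = (-0.594529)² = 0.353464 (the z-rotation phases have unit modulus)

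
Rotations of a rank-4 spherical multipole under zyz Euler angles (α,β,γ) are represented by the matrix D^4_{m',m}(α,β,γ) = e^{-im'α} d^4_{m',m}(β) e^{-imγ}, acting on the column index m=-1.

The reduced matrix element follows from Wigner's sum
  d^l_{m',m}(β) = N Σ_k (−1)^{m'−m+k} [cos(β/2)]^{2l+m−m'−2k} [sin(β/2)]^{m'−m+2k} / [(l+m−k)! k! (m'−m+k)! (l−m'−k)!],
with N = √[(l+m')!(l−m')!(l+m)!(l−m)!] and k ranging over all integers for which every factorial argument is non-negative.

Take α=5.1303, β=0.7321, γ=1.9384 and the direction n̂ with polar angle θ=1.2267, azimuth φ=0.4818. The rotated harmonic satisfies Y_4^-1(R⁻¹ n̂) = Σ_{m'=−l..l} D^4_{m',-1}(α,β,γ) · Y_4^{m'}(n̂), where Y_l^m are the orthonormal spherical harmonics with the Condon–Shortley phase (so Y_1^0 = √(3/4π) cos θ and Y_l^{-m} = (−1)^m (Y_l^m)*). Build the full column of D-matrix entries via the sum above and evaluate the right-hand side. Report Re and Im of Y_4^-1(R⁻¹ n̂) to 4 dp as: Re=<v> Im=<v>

Re=-0.2611 Im=-0.0229

Need the full column D^4_{m',-1} for m'=−4..4 at α=5.1303, β=0.7321, γ=1.9384.
cos(β/2)=0.933748, sin(β/2)=0.357930
d^4_{-4,-1}: single k=3 term ⇒ +0.243578;  D = -0.217337-0.109977i
d^4_{-3,-1}: k∈[2..3] ⇒ +0.673978 -0.165056 = +0.508922;  D = +0.025710-0.508272i
d^4_{-2,-1}: k∈[1..3] ⇒ +0.939817 -0.690478 +0.067639 = +0.316978;  D = +0.295828-0.113847i
d^4_{-1,-1}: k∈[0..3] ⇒ +0.577882 -1.273699 +0.374311 -0.018334 = -0.339839;  D = -0.240274-0.240330i
d^4_{0,-1}: k∈[0..3] ⇒ -0.990655 +0.873393 -0.128335 +0.003143 = -0.242454;  D = +0.087133-0.226256i
d^4_{1,-1}: k∈[0..3] ⇒ +0.849132 -0.374311 +0.027500 -0.000269 = +0.502052;  D = -0.501417+0.025246i
d^4_{2,-1}: k∈[0..2] ⇒ -0.460319 +0.101458 -0.002982 = -0.361842;  D = +0.163298+0.322899i
d^4_{3,-1}: k∈[0..1] ⇒ +0.165056 -0.014552 = +0.150504;  D = +0.095181-0.116585i
d^4_{4,-1}: single k=0 term ⇒ -0.035791;  D = -0.034525-0.009435i
Y_4^{m'}(θ=1.2267,φ=0.4818) and Σ D·Y over m':
  (-0.2173-0.1100i)·(-0.1213-0.3257i)  (+0.0257-0.5083i)·(+0.0441-0.3495i)  (+0.2958-0.1138i)·(-0.0344+0.0495i)  (-0.2403-0.2403i)·(-0.2933+0.1534i)  (+0.0871-0.2263i)·(+0.0041+0.0000i)  (-0.5014+0.0252i)·(+0.2933+0.1534i)  (+0.1633+0.3229i)·(-0.0344-0.0495i)  (+0.0952-0.1166i)·(-0.0441-0.3495i)  (-0.0345-0.0094i)·(-0.1213+0.3257i)
Y_4^-1(R⁻¹ n̂) = -0.261071-0.022916i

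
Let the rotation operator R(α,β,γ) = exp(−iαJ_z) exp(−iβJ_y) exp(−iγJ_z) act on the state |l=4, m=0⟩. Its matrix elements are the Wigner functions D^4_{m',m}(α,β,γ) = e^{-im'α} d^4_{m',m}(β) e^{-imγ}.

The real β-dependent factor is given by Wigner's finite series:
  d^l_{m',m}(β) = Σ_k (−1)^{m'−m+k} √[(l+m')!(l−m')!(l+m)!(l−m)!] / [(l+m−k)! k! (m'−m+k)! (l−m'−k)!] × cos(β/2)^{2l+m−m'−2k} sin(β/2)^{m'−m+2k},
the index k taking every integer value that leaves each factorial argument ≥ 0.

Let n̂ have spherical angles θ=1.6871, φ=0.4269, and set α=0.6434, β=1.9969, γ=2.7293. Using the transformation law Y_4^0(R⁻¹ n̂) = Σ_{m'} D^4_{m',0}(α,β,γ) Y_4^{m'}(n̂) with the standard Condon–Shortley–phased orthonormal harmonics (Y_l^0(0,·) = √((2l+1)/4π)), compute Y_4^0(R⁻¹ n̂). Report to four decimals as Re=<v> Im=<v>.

Re=0.3499 Im=0.0000

Need the full column D^4_{m',0} for m'=−4..4 at α=0.6434, β=1.9969, γ=2.7293.
cos(β/2)=0.541606, sin(β/2)=0.840633
d^4_{-4,0}: single k=4 term ⇒ +0.359507;  D = -0.303058+0.193394i
d^4_{-3,0}: k∈[3..4] ⇒ +0.327567 -0.789124 = -0.461557;  D = +0.162337-0.432067i
d^4_{-2,0}: k∈[2..4] ⇒ +0.169213 -1.087047 +0.982031 = +0.064197;  D = +0.017988+0.061625i
d^4_{-1,0}: k∈[1..4] ⇒ +0.051393 -0.742851 +1.789565 -0.718525 = +0.379582;  D = +0.303689+0.227718i
d^4_{0,0}: k∈[0..4] ⇒ +0.007404 -0.285386 +1.546895 -1.656242 +0.249373 = -0.137956;  D = -0.137956+0.000000i
d^4_{1,0}: k∈[0..3] ⇒ -0.051393 +0.742851 -1.789565 +0.718525 = -0.379582;  D = -0.303689+0.227718i
d^4_{2,0}: k∈[0..2] ⇒ +0.169213 -1.087047 +0.982031 = +0.064197;  D = +0.017988-0.061625i
d^4_{3,0}: k∈[0..1] ⇒ -0.327567 +0.789124 = +0.461557;  D = -0.162337-0.432067i
d^4_{4,0}: single k=0 term ⇒ +0.359507;  D = -0.303058-0.193394i
Y_4^{m'}(θ=1.6871,φ=0.4269) and Σ D·Y over m':
  (-0.3031+0.1934i)·(-0.0587-0.4267i)  (+0.1623-0.4321i)·(-0.0407+0.1364i)  (+0.0180+0.0616i)·(-0.1964+0.2253i)  (+0.3037+0.2277i)·(+0.1442-0.0656i)  (-0.1380+0.0000i)·(+0.2753+0.0000i)  (-0.3037+0.2277i)·(-0.1442-0.0656i)  (+0.0180-0.0616i)·(-0.1964-0.2253i)  (-0.1623-0.4321i)·(+0.0407+0.1364i)  (-0.3031-0.1934i)·(-0.0587+0.4267i)
Y_4^0(R⁻¹ n̂) = +0.349921+0.000000i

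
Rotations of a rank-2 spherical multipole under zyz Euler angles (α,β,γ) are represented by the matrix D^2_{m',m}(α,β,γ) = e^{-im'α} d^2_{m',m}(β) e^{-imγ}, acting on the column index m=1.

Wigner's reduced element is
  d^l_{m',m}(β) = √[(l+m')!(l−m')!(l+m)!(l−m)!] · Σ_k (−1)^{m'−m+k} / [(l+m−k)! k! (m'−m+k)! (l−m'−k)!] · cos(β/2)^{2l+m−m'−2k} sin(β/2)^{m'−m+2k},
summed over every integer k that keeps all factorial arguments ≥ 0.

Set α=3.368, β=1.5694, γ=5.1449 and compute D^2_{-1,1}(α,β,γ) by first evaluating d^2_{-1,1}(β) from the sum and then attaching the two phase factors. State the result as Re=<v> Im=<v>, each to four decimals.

Re=-0.1025 Im=-0.4901

Split into d^2_{-1,1}(β=1.5694) × two z-phases.
With c≡cos(β/2)=0.707600 and s≡sin(β/2)=0.706613, N=[1·6·6·1]^{1/2}=6.000000
k: max(0,(1)−(-1))=2 … min(2+(1),2−(-1))=3
  k=2: (−1)^0·6.0000/(2)·0.7076^2·0.7066^2 = +0.749999
  k=3: (−1)^1·6.0000/(6)·0.7076^0·0.7066^4 = -0.249302
d^2_{-1,1}(1.5694) = +0.749999 -0.249302 = +0.500696
D = (-0.974479-0.224478i)·(+0.500696)·(+0.419152+0.907916i) = -0.102466-0.490099i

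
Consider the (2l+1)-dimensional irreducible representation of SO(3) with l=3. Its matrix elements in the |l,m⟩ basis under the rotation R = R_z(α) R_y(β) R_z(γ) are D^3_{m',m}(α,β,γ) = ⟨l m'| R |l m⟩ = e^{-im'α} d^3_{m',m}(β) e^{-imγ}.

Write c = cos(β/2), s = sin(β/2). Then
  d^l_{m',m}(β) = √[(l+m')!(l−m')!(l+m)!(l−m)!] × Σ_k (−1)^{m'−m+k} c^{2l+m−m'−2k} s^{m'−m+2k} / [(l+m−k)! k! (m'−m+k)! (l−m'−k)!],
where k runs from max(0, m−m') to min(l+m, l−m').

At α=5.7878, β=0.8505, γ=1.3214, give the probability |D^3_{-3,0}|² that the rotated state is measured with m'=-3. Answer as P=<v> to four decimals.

P=0.0563

Split into d^3_{-3,0}(β=0.8505) × two z-phases.
Half-angle: c=0.910936, s=0.412549. N=√(1·720·6·6)=160.996894
k∈{3} keeps every argument non-negative
  k=3: (−1)^0·160.9969/(36)·0.9109^3·0.4125^3 = +0.237358
d^3_{-3,0}(0.8505) = +0.237358
|D^3_{-3,0}|² = |d^3_{-3,0}(β)|² = (+0.237358)² = 0.056339 (the z-rotation phases have unit modulus)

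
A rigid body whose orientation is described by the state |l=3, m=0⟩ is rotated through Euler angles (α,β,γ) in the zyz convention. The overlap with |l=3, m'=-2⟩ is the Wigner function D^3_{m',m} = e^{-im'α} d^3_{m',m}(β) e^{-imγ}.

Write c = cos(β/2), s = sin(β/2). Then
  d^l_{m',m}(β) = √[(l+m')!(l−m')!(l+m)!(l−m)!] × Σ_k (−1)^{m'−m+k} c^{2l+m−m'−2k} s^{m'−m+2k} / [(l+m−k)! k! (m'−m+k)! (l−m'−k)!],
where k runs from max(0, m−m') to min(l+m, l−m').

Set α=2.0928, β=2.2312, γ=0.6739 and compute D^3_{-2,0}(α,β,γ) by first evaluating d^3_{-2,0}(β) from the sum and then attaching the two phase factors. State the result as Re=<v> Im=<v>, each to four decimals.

D^3_{-2,0}(2.0928,2.2312,0.6739) = e^{-i·-2·2.0928}·d^3_{-2,0}(2.2312)·e^{-i·0·0.6739}. Compute d first:
c=cos(2.2312/2)=0.439639, s=sin(2.2312/2)=0.898175; N=√[1·120·6·6]=65.726707
k∈{2,3} keeps every argument non-negative
  k=2: (−1)^0·65.7267/(12)·0.4396^4·0.8982^2 = +0.165069
  k=3: (−1)^1·65.7267/(12)·0.4396^2·0.8982^4 = -0.688963
d^3_{-2,0}(2.2312) = +0.165069 -0.688963 = -0.523894
Attach z-rotation phases: D = e^{-i(-2)(2.0928)}·(-0.523894)·e^{-i(0)(0.6739)} = +0.263393+0.452867i

Re=0.2634 Im=0.4529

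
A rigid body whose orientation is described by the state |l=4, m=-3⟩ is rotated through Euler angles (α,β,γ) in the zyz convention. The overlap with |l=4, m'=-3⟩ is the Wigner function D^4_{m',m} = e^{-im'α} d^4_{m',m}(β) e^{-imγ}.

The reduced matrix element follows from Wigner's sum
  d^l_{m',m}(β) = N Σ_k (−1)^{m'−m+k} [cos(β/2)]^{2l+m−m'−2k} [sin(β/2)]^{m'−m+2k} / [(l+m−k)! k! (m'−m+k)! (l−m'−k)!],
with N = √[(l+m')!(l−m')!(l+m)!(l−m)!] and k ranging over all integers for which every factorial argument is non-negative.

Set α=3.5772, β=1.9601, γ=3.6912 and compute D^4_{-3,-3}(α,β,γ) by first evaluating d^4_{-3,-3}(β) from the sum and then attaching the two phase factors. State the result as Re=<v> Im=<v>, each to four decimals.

Re=0.1326 Im=-0.0249

D^4_{-3,-3}(3.5772,1.9601,3.6912) = e^{-i·-3·3.5772}·d^4_{-3,-3}(1.9601)·e^{-i·-3·3.6912}. Compute d first:
c=cos(1.9601/2)=0.556981, s=sin(1.9601/2)=0.830525; N=√[1·5040·1·5040]=5040.000000
k: max(0,(-3)−(-3))=0 … min(4+(-3),4−(-3))=1
  k=0: (−1)^0·5040.0000/(5040)·0.5570^8·0.8305^0 = +0.009262
  k=1: (−1)^1·5040.0000/(720)·0.5570^6·0.8305^2 = -0.144160
d^4_{-3,-3}(1.9601) = +0.009262 -0.144160 = -0.134898
D = (-0.260919-0.965361i)·(-0.134898)·(+0.077947-0.996958i) = +0.132573-0.024940i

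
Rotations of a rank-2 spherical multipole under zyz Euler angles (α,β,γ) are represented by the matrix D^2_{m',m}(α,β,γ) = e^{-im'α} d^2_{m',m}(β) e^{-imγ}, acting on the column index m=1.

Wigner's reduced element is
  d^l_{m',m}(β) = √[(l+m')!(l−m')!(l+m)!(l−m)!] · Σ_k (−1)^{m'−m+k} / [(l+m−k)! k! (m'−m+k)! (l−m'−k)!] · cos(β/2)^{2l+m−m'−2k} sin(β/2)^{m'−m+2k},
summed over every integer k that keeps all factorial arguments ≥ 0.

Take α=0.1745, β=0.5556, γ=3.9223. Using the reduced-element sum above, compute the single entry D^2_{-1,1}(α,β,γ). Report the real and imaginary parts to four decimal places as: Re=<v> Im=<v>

First d^2_{-1,1}(β=0.5556), then the phase factors e^{-i(-1)α} and e^{-i(1)γ}:
c=cos(0.5556/2)=0.961661, s=sin(0.5556/2)=0.274241; N=√[1·6·6·1]=6.000000
k∈{2,3} keeps every argument non-negative
  k=2: (−1)^0·6.0000/(2)·0.9617^2·0.2742^2 = +0.208655
  k=3: (−1)^1·6.0000/(6)·0.9617^0·0.2742^4 = -0.005656
d^2_{-1,1}(0.5556) = +0.208655 -0.005656 = +0.202999
Phases: e^{-i·(-1)·0.1745}=+0.984813+0.173616i, e^{-i·(1)·3.9223}=-0.710416+0.703782i ⇒ D=-0.166827+0.115660i

Re=-0.1668 Im=0.1157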